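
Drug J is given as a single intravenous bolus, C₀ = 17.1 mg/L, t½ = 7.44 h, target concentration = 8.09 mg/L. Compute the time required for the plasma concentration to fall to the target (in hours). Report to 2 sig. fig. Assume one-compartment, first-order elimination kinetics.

k = ln2 / t½ = 0.693147 / 7.44 = 0.09316 h⁻¹
t = ln(C₀ / C) / k = ln(17.10 / 8.09) / 0.09316
  = ln(2.114) / 0.09316 = 0.7486 / 0.09316 = 8.036 h

8.0 h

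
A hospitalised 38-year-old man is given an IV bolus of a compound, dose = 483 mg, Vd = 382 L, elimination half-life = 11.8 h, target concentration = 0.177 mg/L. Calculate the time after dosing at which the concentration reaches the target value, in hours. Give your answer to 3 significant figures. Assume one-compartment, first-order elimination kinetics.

C₀ = Dose / Vd = 483.0 / 382 = 1.264 mg/L
k = ln2 / t½ = 0.693147 / 11.8 = 0.05874 h⁻¹
t = ln(C₀ / C) / k = ln(1.264 / 0.177) / 0.05874
  = ln(7.141) / 0.05874 = 1.966 / 0.05874 = 33.47 h

33.5 h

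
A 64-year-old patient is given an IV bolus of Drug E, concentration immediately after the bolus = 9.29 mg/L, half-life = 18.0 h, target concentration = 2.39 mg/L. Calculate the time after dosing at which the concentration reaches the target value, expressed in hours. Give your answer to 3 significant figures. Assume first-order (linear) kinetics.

35.3 h

k = ln2 / t½ = 0.693147 / 18.0 = 0.03851 h⁻¹
t = ln(C₀ / C) / k = ln(9.290 / 2.39) / 0.03851
  = ln(3.887) / 0.03851 = 1.358 / 0.03851 = 35.26 h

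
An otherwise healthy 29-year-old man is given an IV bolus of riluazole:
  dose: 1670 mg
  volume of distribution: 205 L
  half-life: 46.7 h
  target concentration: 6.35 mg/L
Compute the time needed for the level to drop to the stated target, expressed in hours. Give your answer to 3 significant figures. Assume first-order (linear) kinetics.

16.8 h

C₀ = Dose / Vd = 1670 / 205 = 8.146 mg/L
k = ln2 / t½ = 0.693147 / 46.7 = 0.01484 h⁻¹
t = ln(C₀ / C) / k = ln(8.146 / 6.35) / 0.01484
  = ln(1.283) / 0.01484 = 0.2492 / 0.01484 = 16.79 h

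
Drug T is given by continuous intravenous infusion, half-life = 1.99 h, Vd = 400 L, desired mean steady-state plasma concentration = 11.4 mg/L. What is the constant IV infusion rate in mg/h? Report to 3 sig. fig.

1590 mg/h

k = ln2 / t½ = 0.693147 / 1.99 = 0.3483 h⁻¹
CL = k × Vd = 0.3483 × 400 = 139.3 L/h
At steady state, infusion rate R₀ = Css × CL = 11.4 × 139.3 = 1588 mg/h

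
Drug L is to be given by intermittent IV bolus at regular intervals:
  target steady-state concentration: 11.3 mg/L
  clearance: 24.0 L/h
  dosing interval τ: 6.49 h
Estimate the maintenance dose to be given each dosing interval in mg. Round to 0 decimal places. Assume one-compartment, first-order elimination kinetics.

At steady state, Dose/τ = Css × CL.
Dose = Css × CL × τ = 11.3 × 24.00 × 6.49 = 1760 mg

1760 mg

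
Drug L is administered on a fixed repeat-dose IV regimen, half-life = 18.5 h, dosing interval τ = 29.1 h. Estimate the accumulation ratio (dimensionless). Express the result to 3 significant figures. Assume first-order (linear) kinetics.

1.51

k = ln2 / t½ = 0.693147 / 18.5 = 0.03747 h⁻¹
e^(−kτ) = e^(−0.03747 × 29.1) = 0.3361
Accumulation ratio R = 1 / (1 − e^(−kτ)) = 1 / (1 − 0.3361) = 1.506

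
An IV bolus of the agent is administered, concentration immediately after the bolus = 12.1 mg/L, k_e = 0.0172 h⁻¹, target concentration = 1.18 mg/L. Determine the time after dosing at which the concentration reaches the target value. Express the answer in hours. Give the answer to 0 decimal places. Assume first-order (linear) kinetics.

t = ln(C₀ / C) / k = ln(12.10 / 1.18) / 0.01720
  = ln(10.25) / 0.01720 = 2.327 / 0.01720 = 135.3 h

135 h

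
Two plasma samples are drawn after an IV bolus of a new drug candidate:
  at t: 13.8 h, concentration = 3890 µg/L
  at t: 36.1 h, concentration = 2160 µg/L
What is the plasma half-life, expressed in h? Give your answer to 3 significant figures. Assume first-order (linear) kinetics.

k = ln(C₁/C₂) / (t₂ − t₁) = ln(3890/2160) / (36.1 − 13.8)
  = 0.5883 / 22.30 = 0.02638 h⁻¹
t½ = ln2 / k = 0.693147 / 0.02638 = 26.28 h

26.3 h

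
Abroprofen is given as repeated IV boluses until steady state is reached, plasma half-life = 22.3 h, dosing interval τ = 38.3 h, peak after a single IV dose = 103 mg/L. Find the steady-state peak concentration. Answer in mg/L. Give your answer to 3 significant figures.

k = ln2 / t½ = 0.693147 / 22.3 = 0.03108 h⁻¹
e^(−kτ) = e^(−0.03108 × 38.3) = 0.3041
Accumulation ratio R = 1 / (1 − e^(−kτ)) = 1 / (1 − 0.3041) = 1.437
Steady-state peak = C₀ × R = 103 × 1.437 = 148.0 mg/L

148 mg/L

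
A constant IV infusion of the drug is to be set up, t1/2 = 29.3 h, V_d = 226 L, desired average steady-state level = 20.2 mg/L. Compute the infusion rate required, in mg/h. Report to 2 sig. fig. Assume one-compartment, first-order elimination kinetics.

k = ln2 / t½ = 0.693147 / 29.3 = 0.02366 h⁻¹
CL = k × Vd = 0.02366 × 226 = 5.347 L/h
At steady state, infusion rate R₀ = Css × CL = 20.2 × 5.347 = 108.0 mg/h

110 mg/h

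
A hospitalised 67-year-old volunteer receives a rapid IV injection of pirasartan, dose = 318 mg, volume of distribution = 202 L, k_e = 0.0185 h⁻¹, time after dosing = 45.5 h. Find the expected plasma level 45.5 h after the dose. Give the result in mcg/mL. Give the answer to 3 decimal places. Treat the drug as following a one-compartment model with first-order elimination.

C₀ = Dose / Vd = 318.0 / 202 = 1.574 mg/L
C = C₀ · e^(−k·t) = 1.574 × e^(−0.01850 × 45.5)
  = 1.574 × 0.4310 = 0.6784 mg/L
(0.6784 mg/L = 0.6784 mcg/mL)

0.678 mcg/mL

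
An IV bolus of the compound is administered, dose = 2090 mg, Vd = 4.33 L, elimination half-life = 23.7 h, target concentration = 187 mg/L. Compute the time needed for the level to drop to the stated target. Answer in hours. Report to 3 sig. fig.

32.4 h

C₀ = Dose / Vd = 2090 / 4.33 = 482.7 mg/L
k = ln2 / t½ = 0.693147 / 23.7 = 0.02925 h⁻¹
t = ln(C₀ / C) / k = ln(482.7 / 187) / 0.02925
  = ln(2.581) / 0.02925 = 0.9482 / 0.02925 = 32.42 h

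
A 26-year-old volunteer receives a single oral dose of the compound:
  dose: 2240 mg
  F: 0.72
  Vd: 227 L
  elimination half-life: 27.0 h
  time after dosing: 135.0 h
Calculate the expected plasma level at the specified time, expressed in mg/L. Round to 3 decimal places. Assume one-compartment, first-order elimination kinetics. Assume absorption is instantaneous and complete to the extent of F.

0.222 mg/L

Amount reaching circulation = F × Dose = 0.72 × 2240 = 1613 mg
C₀ = F·Dose / Vd = 1613 / 227 = 7.106 mg/L
k = ln2 / t½ = 0.693147 / 27.0 = 0.02567 h⁻¹
t / t½ = 135.0 / 27.0 = 5 half-lives
C = C₀ × (1/2)^5 = 7.106 × 0.03125 = 0.2221 mg/L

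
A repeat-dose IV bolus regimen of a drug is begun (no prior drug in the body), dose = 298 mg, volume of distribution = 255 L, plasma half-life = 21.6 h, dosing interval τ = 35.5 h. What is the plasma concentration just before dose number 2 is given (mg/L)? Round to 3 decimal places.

0.374 mg/L

C₀ per dose = Dose / Vd = 298 / 255 = 1.169 mg/L
k = ln2 / t½ = 0.693147 / 21.6 = 0.03209 h⁻¹
Fraction remaining after one interval: r = e^(−kτ) = e^(−0.03209 × 35.5) = 0.3201
Before dose 2, 1 dose has been given (aged 1τ).
C_trough = C₀ × r = 1.169 × 0.3201 = 0.3742 mg/L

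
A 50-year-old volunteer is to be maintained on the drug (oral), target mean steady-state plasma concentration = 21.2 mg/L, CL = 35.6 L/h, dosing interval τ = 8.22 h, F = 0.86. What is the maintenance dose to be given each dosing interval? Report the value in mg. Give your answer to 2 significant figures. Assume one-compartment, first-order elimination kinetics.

At steady state, F × (Dose/τ) = Css × CL.
Dose = Css × CL × τ / F = 21.2 × 35.60 × 8.22 / 0.86 = 7214 mg

7200 mg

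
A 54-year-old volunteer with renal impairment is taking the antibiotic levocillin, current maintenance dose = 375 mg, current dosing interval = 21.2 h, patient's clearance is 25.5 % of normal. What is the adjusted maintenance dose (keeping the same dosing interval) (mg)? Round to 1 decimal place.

To keep the same average steady-state level, dosing rate must scale with clearance.
CL ratio = 25.5 / 100 = 0.2550
New dose (same interval) = 375 × 0.2550 = 95.63 mg

95.6 mg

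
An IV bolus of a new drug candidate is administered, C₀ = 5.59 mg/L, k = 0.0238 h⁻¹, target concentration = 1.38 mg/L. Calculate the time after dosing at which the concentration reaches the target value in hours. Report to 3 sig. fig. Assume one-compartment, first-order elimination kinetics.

t = ln(C₀ / C) / k = ln(5.590 / 1.38) / 0.02380
  = ln(4.051) / 0.02380 = 1.399 / 0.02380 = 58.78 h

58.8 h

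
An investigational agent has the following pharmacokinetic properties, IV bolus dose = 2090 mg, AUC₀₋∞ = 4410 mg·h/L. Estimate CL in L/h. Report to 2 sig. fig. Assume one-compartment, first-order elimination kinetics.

CL = Dose / AUC = 2090 / 4410 = 0.4739 L/h

0.47 L/h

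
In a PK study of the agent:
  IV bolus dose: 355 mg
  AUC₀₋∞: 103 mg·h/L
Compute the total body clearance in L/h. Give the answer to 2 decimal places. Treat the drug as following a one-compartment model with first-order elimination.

3.45 L/h

CL = Dose / AUC = 355 / 103 = 3.447 L/h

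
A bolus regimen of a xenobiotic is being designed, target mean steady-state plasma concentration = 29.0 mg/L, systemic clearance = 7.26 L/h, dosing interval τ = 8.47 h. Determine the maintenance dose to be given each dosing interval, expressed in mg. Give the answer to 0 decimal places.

1783 mg

At steady state, Dose/τ = Css × CL.
Dose = Css × CL × τ = 29.0 × 7.260 × 8.47 = 1783 mg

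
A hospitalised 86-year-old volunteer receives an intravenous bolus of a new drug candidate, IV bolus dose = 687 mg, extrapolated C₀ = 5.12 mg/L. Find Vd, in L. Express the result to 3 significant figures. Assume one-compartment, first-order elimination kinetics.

134 L

Vd = Dose / C₀ = 687.0 / 5.12 = 134.2 L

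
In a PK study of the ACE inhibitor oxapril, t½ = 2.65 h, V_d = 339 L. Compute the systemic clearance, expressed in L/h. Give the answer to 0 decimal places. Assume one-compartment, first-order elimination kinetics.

k = ln2 / t½ = 0.693147 / 2.65 = 0.2616 h⁻¹
CL = k × Vd = 0.2616 × 339 = 88.68 L/h

89 L/h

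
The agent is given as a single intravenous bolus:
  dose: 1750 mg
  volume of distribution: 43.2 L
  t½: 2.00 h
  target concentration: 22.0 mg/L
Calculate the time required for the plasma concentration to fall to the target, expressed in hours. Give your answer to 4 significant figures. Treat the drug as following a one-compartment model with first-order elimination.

1.761 h

C₀ = Dose / Vd = 1750 / 43.2 = 40.51 mg/L
k = ln2 / t½ = 0.693147 / 2.00 = 0.3466 h⁻¹
t = ln(C₀ / C) / k = ln(40.51 / 22.0) / 0.3466
  = ln(1.841) / 0.3466 = 0.6103 / 0.3466 = 1.761 h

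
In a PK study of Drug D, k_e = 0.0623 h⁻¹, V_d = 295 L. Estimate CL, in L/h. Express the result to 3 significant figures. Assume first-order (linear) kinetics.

18.4 L/h

CL = k × Vd = 0.0623 × 295 = 18.38 L/h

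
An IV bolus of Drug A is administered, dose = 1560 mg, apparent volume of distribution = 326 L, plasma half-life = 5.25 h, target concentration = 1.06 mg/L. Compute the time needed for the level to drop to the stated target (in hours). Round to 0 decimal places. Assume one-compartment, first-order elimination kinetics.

11 h

C₀ = Dose / Vd = 1560 / 326 = 4.785 mg/L
k = ln2 / t½ = 0.693147 / 5.25 = 0.1320 h⁻¹
t = ln(C₀ / C) / k = ln(4.785 / 1.06) / 0.1320
  = ln(4.514) / 0.1320 = 1.507 / 0.1320 = 11.42 h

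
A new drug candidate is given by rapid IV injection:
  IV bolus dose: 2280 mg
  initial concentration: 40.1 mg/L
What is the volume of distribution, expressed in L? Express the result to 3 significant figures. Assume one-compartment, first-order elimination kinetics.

56.9 L

Vd = Dose / C₀ = 2280 / 40.1 = 56.86 L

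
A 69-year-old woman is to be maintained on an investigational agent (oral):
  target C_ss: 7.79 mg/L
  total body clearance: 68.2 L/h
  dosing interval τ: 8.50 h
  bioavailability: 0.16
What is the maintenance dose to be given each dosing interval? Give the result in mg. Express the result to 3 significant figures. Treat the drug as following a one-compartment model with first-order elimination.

At steady state, F × (Dose/τ) = Css × CL.
Dose = Css × CL × τ / F = 7.79 × 68.20 × 8.50 / 0.16 = 28220 mg

28200 mg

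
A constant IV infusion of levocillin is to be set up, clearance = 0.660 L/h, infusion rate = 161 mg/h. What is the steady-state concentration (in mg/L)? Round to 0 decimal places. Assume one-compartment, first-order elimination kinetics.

244 mg/L

At steady state Css = R₀ / CL = 161 / 0.6600 = 243.9 mg/L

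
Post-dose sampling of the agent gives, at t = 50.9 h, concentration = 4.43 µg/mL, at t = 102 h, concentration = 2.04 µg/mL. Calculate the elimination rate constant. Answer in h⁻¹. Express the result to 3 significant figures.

0.0152 h⁻¹

k = ln(C₁/C₂) / (t₂ − t₁) = ln(4.43/2.04) / (102 − 50.9)
  = 0.7754 / 51.10 = 0.01517 h⁻¹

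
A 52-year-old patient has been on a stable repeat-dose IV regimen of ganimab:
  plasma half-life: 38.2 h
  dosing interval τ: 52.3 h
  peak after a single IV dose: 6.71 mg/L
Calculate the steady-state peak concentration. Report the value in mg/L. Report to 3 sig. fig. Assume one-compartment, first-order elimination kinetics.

k = ln2 / t½ = 0.693147 / 38.2 = 0.01815 h⁻¹
e^(−kτ) = e^(−0.01815 × 52.3) = 0.3870
Accumulation ratio R = 1 / (1 − e^(−kτ)) = 1 / (1 − 0.3870) = 1.631
Steady-state peak = C₀ × R = 6.71 × 1.631 = 10.94 mg/L

10.9 mg/L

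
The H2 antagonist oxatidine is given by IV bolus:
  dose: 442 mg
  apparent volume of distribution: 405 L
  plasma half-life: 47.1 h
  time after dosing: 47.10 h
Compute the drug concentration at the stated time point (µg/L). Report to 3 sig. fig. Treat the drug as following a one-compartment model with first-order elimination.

546 µg/L

C₀ = Dose / Vd = 442.0 / 405 = 1.091 mg/L
k = ln2 / t½ = 0.693147 / 47.1 = 0.01472 h⁻¹
t / t½ = 47.10 / 47.1 = 1 half-lives
C = C₀ × (1/2)^1 = 1.091 × 0.5000 = 0.5455 mg/L
Convert: 0.5455 mg/L × 1000 = 545.5 µg/L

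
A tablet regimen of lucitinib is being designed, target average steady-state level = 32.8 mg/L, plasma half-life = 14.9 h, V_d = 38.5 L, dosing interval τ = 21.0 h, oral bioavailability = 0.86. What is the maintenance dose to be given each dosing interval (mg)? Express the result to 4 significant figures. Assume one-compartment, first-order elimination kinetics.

k = ln2 / t½ = 0.693147 / 14.9 = 0.04652 h⁻¹
CL = k × Vd = 0.04652 × 38.5 = 1.791 L/h
At steady state, F × (Dose/τ) = Css × CL.
Dose = Css × CL × τ / F = 32.8 × 1.791 × 21.0 / 0.86 = 1434 mg

1434 mg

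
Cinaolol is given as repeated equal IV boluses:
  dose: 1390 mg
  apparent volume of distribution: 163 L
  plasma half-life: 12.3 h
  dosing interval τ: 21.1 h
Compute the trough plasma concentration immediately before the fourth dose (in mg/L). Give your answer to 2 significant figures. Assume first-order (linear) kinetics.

3.6 mg/L

C₀ per dose = Dose / Vd = 1390 / 163 = 8.528 mg/L
k = ln2 / t½ = 0.693147 / 12.3 = 0.05635 h⁻¹
Fraction remaining after one interval: r = e^(−kτ) = e^(−0.05635 × 21.1) = 0.3045
Before dose 4, 3 doses have been given (aged 1τ, 2τ, 3τ).
C_trough = C₀ × (r + r² + … + r^3) = C₀ × r(1−r^3)/(1−r)
        = 8.528 × 0.3045 × (1 − 0.02823) / (1 − 0.3045) = 3.628 mg/L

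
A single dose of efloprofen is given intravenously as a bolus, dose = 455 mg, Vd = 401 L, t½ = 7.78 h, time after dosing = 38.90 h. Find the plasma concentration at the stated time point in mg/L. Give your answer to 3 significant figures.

C₀ = Dose / Vd = 455.0 / 401 = 1.135 mg/L
k = ln2 / t½ = 0.693147 / 7.78 = 0.08909 h⁻¹
t / t½ = 38.90 / 7.78 = 5 half-lives
C = C₀ × (1/2)^5 = 1.135 × 0.03125 = 0.03547 mg/L

0.0355 mg/L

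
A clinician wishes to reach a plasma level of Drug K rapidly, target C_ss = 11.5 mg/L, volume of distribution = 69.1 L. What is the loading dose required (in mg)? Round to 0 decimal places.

795 mg

LD = Css × Vd = 11.5 × 69.1 = 794.7 mg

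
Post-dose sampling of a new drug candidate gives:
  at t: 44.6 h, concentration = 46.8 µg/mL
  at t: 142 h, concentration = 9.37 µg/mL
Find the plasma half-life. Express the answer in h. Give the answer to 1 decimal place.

42.0 h

k = ln(C₁/C₂) / (t₂ − t₁) = ln(46.8/9.37) / (142 − 44.6)
  = 1.608 / 97.40 = 0.01651 h⁻¹
t½ = ln2 / k = 0.693147 / 0.01651 = 41.98 h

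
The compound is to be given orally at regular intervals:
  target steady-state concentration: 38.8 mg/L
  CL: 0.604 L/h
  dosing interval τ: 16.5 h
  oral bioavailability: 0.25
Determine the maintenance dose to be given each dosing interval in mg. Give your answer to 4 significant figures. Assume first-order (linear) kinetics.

1547 mg

At steady state, F × (Dose/τ) = Css × CL.
Dose = Css × CL × τ / F = 38.8 × 0.6040 × 16.5 / 0.25 = 1547 mg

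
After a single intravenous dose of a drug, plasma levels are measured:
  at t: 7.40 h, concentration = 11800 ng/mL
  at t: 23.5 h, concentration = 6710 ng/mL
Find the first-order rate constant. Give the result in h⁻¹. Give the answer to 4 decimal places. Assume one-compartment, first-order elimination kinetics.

k = ln(C₁/C₂) / (t₂ − t₁) = ln(11800/6710) / (23.5 − 7.40)
  = 0.5645 / 16.10 = 0.03506 h⁻¹

0.0351 h⁻¹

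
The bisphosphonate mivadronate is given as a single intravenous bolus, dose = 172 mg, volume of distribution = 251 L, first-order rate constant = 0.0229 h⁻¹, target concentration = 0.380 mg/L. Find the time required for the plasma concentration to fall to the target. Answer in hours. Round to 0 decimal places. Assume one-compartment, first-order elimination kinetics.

C₀ = Dose / Vd = 172.0 / 251 = 0.6853 mg/L
t = ln(C₀ / C) / k = ln(0.6853 / 0.380) / 0.02290
  = ln(1.803) / 0.02290 = 0.5895 / 0.02290 = 25.74 h

26 h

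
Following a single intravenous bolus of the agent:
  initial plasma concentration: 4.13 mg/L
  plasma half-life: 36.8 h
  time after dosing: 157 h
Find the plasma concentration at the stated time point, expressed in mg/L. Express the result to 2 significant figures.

k = ln2 / t½ = 0.693147 / 36.8 = 0.01884 h⁻¹
C = C₀ · e^(−k·t) = 4.130 × e^(−0.01884 × 157)
  = 4.130 × 0.05193 = 0.2145 mg/L

0.21 mg/L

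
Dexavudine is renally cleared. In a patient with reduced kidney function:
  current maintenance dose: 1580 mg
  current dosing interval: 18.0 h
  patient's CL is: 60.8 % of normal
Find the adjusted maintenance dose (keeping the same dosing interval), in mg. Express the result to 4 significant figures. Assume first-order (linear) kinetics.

960.6 mg

To keep the same average steady-state level, dosing rate must scale with clearance.
CL ratio = 60.8 / 100 = 0.6080
New dose (same interval) = 1580 × 0.6080 = 960.6 mg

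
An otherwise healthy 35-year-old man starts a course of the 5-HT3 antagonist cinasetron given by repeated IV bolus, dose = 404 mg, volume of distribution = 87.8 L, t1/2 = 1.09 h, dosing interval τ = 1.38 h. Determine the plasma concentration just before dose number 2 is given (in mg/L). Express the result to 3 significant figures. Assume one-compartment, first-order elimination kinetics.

C₀ per dose = Dose / Vd = 404 / 87.8 = 4.601 mg/L
k = ln2 / t½ = 0.693147 / 1.09 = 0.6359 h⁻¹
Fraction remaining after one interval: r = e^(−kτ) = e^(−0.6359 × 1.38) = 0.4158
Before dose 2, 1 dose has been given (aged 1τ).
C_trough = C₀ × r = 4.601 × 0.4158 = 1.913 mg/L

1.91 mg/L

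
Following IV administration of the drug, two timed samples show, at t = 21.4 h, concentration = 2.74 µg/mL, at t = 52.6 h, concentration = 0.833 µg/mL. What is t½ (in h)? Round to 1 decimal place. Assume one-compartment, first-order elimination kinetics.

18.2 h

k = ln(C₁/C₂) / (t₂ − t₁) = ln(2.74/0.833) / (52.6 − 21.4)
  = 1.191 / 31.20 = 0.03817 h⁻¹
t½ = ln2 / k = 0.693147 / 0.03817 = 18.16 h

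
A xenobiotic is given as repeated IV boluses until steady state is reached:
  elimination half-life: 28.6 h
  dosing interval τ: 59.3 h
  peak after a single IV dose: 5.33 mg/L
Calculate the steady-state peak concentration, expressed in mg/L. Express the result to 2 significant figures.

7.0 mg/L

k = ln2 / t½ = 0.693147 / 28.6 = 0.02424 h⁻¹
e^(−kτ) = e^(−0.02424 × 59.3) = 0.2375
Accumulation ratio R = 1 / (1 − e^(−kτ)) = 1 / (1 − 0.2375) = 1.311
Steady-state peak = C₀ × R = 5.33 × 1.311 = 6.988 mg/L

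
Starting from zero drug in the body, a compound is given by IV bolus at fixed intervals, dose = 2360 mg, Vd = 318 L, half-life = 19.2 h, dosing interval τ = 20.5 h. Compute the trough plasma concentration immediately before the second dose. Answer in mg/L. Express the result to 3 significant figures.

3.54 mg/L

C₀ per dose = Dose / Vd = 2360 / 318 = 7.421 mg/L
k = ln2 / t½ = 0.693147 / 19.2 = 0.03610 h⁻¹
Fraction remaining after one interval: r = e^(−kτ) = e^(−0.03610 × 20.5) = 0.4771
Before dose 2, 1 dose has been given (aged 1τ).
C_trough = C₀ × r = 7.421 × 0.4771 = 3.541 mg/L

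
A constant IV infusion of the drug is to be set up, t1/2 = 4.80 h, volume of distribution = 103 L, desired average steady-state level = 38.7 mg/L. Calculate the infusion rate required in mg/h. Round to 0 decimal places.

k = ln2 / t½ = 0.693147 / 4.80 = 0.1444 h⁻¹
CL = k × Vd = 0.1444 × 103 = 14.87 L/h
At steady state, infusion rate R₀ = Css × CL = 38.7 × 14.87 = 575.5 mg/h

576 mg/h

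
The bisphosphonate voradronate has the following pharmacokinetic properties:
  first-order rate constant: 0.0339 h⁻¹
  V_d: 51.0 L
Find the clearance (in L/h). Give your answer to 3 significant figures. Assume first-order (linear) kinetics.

CL = k × Vd = 0.0339 × 51.0 = 1.729 L/h

1.73 L/h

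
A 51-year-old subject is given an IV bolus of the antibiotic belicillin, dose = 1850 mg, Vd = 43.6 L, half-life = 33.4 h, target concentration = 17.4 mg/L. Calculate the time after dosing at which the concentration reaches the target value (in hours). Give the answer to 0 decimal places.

43 h

C₀ = Dose / Vd = 1850 / 43.6 = 42.43 mg/L
k = ln2 / t½ = 0.693147 / 33.4 = 0.02075 h⁻¹
t = ln(C₀ / C) / k = ln(42.43 / 17.4) / 0.02075
  = ln(2.439) / 0.02075 = 0.8916 / 0.02075 = 42.97 h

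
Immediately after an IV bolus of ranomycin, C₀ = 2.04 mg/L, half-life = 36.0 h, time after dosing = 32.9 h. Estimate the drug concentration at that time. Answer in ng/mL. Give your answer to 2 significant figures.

1100 ng/mL

k = ln2 / t½ = 0.693147 / 36.0 = 0.01925 h⁻¹
C = C₀ · e^(−k·t) = 2.040 × e^(−0.01925 × 32.9)
  = 2.040 × 0.5308 = 1.083 mg/L
Convert: 1.083 mg/L × 1000 = 1083 ng/mL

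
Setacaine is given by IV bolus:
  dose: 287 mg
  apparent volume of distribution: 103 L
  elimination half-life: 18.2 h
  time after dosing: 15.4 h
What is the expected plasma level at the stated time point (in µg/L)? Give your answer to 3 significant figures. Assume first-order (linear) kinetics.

1550 µg/L

C₀ = Dose / Vd = 287.0 / 103 = 2.786 mg/L
k = ln2 / t½ = 0.693147 / 18.2 = 0.03809 h⁻¹
C = C₀ · e^(−k·t) = 2.786 × e^(−0.03809 × 15.4)
  = 2.786 × 0.5562 = 1.550 mg/L
Convert: 1.550 mg/L × 1000 = 1550 µg/L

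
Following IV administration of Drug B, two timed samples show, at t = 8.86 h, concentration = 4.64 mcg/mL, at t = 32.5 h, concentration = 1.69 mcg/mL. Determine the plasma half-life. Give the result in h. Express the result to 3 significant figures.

16.2 h

k = ln(C₁/C₂) / (t₂ − t₁) = ln(4.64/1.69) / (32.5 − 8.86)
  = 1.010 / 23.64 = 0.04272 h⁻¹
t½ = ln2 / k = 0.693147 / 0.04272 = 16.23 h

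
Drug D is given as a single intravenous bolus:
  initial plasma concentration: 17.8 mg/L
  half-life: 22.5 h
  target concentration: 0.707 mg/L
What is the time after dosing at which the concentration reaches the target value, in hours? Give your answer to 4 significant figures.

k = ln2 / t½ = 0.693147 / 22.5 = 0.03081 h⁻¹
t = ln(C₀ / C) / k = ln(17.80 / 0.707) / 0.03081
  = ln(25.18) / 0.03081 = 3.226 / 0.03081 = 104.7 h

104.7 h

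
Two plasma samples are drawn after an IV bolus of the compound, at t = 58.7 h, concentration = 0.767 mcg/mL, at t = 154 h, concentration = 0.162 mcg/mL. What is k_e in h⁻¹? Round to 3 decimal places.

0.016 h⁻¹

k = ln(C₁/C₂) / (t₂ − t₁) = ln(0.767/0.162) / (154 − 58.7)
  = 1.555 / 95.30 = 0.01632 h⁻¹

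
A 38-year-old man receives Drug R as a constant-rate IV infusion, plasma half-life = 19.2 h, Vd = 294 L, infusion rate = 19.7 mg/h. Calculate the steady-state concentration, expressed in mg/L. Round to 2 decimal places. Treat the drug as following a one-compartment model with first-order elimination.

1.86 mg/L

k = ln2 / t½ = 0.693147 / 19.2 = 0.03610 h⁻¹
CL = k × Vd = 0.03610 × 294 = 10.61 L/h
At steady state Css = R₀ / CL = 19.7 / 10.61 = 1.857 mg/L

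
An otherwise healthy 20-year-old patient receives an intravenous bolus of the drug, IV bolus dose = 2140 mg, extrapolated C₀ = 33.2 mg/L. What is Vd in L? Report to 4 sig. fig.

64.46 L

Vd = Dose / C₀ = 2140 / 33.2 = 64.46 L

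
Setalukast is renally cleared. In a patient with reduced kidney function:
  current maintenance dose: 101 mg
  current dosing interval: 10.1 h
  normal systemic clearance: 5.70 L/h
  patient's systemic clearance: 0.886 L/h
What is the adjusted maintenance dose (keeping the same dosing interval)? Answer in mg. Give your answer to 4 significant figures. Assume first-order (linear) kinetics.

15.70 mg

To keep the same average steady-state level, dosing rate must scale with clearance.
CL ratio = 0.886 / 5.70 = 0.1554
New dose (same interval) = 101 × 0.1554 = 15.70 mg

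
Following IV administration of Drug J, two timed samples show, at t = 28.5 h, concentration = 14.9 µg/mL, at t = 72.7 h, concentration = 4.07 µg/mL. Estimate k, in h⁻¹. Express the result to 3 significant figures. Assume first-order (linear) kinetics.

0.0294 h⁻¹

k = ln(C₁/C₂) / (t₂ − t₁) = ln(14.9/4.07) / (72.7 − 28.5)
  = 1.298 / 44.20 = 0.02937 h⁻¹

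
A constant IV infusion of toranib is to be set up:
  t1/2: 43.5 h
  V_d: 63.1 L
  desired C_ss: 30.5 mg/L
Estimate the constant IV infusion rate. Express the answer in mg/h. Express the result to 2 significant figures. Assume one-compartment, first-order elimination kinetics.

k = ln2 / t½ = 0.693147 / 43.5 = 0.01593 h⁻¹
CL = k × Vd = 0.01593 × 63.1 = 1.005 L/h
At steady state, infusion rate R₀ = Css × CL = 30.5 × 1.005 = 30.65 mg/h

31 mg/h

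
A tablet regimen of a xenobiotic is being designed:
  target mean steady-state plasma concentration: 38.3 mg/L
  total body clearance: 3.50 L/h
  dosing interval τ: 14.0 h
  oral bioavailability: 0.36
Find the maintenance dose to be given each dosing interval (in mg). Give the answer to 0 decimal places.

At steady state, F × (Dose/τ) = Css × CL.
Dose = Css × CL × τ / F = 38.3 × 3.500 × 14.0 / 0.36 = 5213 mg

5213 mg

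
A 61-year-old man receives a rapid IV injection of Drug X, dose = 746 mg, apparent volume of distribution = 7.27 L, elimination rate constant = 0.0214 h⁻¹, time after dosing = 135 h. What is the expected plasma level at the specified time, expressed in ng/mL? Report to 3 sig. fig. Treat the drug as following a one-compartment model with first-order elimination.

5710 ng/mL

C₀ = Dose / Vd = 746.0 / 7.27 = 102.6 mg/L
C = C₀ · e^(−k·t) = 102.6 × e^(−0.02140 × 135)
  = 102.6 × 0.05563 = 5.708 mg/L
Convert: 5.708 mg/L × 1000 = 5708 ng/mL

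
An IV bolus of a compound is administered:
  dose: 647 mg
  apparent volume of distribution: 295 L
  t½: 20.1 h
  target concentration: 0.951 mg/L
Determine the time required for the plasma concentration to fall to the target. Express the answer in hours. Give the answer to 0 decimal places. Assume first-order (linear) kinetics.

24 h

C₀ = Dose / Vd = 647.0 / 295 = 2.193 mg/L
k = ln2 / t½ = 0.693147 / 20.1 = 0.03448 h⁻¹
t = ln(C₀ / C) / k = ln(2.193 / 0.951) / 0.03448
  = ln(2.306) / 0.03448 = 0.8355 / 0.03448 = 24.23 h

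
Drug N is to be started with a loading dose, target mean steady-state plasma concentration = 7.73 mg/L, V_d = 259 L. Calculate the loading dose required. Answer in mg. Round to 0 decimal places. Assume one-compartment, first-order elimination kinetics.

2002 mg

LD = Css × Vd = 7.73 × 259 = 2002 mg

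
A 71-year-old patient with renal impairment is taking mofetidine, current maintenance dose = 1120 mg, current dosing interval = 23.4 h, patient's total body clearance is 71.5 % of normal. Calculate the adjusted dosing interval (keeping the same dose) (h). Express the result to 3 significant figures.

32.7 h

To keep the same average steady-state level, dosing rate must scale with clearance.
CL ratio = 71.5 / 100 = 0.7150
New interval (same dose) = 23.4 / 0.7150 = 32.73 h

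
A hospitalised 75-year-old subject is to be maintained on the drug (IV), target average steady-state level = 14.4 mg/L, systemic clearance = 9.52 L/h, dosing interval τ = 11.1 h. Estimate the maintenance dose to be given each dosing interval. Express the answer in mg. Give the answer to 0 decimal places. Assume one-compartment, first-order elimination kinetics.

1522 mg

At steady state, Dose/τ = Css × CL.
Dose = Css × CL × τ = 14.4 × 9.520 × 11.1 = 1522 mg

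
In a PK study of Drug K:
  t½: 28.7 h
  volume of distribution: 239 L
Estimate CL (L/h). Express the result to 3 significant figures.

5.77 L/h

k = ln2 / t½ = 0.693147 / 28.7 = 0.02415 h⁻¹
CL = k × Vd = 0.02415 × 239 = 5.772 L/h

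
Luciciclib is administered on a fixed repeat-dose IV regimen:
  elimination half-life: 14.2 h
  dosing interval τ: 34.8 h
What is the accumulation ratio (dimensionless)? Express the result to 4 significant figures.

k = ln2 / t½ = 0.693147 / 14.2 = 0.04881 h⁻¹
e^(−kτ) = e^(−0.04881 × 34.8) = 0.1829
Accumulation ratio R = 1 / (1 − e^(−kτ)) = 1 / (1 − 0.1829) = 1.224

1.224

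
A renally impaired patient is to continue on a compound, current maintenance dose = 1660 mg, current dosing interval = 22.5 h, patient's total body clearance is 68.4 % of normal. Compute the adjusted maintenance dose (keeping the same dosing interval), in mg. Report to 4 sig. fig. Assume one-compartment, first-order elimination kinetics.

To keep the same average steady-state level, dosing rate must scale with clearance.
CL ratio = 68.4 / 100 = 0.6840
New dose (same interval) = 1660 × 0.6840 = 1135 mg

1135 mg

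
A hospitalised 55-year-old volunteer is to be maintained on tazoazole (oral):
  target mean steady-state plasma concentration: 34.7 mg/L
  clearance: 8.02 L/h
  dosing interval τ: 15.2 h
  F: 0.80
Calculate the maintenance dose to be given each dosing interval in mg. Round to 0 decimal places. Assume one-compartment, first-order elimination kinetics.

5288 mg

At steady state, F × (Dose/τ) = Css × CL.
Dose = Css × CL × τ / F = 34.7 × 8.020 × 15.2 / 0.80 = 5288 mg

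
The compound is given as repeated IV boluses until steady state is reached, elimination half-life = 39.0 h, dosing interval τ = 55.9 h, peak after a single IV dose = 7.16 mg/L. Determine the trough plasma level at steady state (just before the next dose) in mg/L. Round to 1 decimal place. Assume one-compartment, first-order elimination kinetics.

k = ln2 / t½ = 0.693147 / 39.0 = 0.01777 h⁻¹
e^(−kτ) = e^(−0.01777 × 55.9) = 0.3703
Accumulation ratio R = 1 / (1 − e^(−kτ)) = 1 / (1 − 0.3703) = 1.588
Steady-state trough = C₀ × R × e^(−kτ) = 7.16 × 1.588 × 0.3703 = 4.210 mg/L

4.2 mg/L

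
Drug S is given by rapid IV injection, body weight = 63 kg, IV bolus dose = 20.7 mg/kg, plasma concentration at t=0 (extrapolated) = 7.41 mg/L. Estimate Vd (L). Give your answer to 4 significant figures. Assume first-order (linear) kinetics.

Dose = 20.7 × 63 = 1304 mg
Vd = Dose / C₀ = 1304 / 7.41 = 176.0 L

176.0 L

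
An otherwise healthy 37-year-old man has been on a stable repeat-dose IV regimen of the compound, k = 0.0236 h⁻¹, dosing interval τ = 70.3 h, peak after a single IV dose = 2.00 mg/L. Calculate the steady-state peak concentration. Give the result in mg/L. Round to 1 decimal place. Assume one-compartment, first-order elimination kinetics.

e^(−kτ) = e^(−0.02360 × 70.3) = 0.1903
Accumulation ratio R = 1 / (1 − e^(−kτ)) = 1 / (1 − 0.1903) = 1.235
Steady-state peak = C₀ × R = 2.00 × 1.235 = 2.470 mg/L

2.5 mg/L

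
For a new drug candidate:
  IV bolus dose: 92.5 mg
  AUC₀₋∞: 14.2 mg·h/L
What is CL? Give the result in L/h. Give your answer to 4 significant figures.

CL = Dose / AUC = 92.5 / 14.2 = 6.514 L/h

6.514 L/h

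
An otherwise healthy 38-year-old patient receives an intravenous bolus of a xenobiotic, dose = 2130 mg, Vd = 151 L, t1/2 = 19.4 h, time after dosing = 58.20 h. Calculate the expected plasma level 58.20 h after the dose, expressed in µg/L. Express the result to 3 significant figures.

C₀ = Dose / Vd = 2130 / 151 = 14.11 mg/L
k = ln2 / t½ = 0.693147 / 19.4 = 0.03573 h⁻¹
t / t½ = 58.20 / 19.4 = 3 half-lives
C = C₀ × (1/2)^3 = 14.11 × 0.1250 = 1.764 mg/L
Convert: 1.764 mg/L × 1000 = 1764 µg/L

1760 µg/L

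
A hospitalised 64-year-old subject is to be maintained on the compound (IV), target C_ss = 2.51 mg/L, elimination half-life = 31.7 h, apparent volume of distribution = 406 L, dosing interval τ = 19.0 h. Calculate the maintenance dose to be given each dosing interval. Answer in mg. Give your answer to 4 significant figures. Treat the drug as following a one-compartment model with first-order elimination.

423.4 mg

k = ln2 / t½ = 0.693147 / 31.7 = 0.02187 h⁻¹
CL = k × Vd = 0.02187 × 406 = 8.879 L/h
At steady state, Dose/τ = Css × CL.
Dose = Css × CL × τ = 2.51 × 8.879 × 19.0 = 423.4 mg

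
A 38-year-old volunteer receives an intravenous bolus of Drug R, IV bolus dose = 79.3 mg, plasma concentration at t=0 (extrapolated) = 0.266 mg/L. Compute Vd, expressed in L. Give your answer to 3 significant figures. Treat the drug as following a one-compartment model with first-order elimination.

Vd = Dose / C₀ = 79.30 / 0.266 = 298.1 L

298 L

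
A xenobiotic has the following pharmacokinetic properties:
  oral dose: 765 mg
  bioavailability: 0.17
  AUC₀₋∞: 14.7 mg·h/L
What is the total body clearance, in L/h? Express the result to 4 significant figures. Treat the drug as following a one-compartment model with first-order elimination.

CL = F·Dose / AUC = 0.17 × 765 / 14.7 = 8.847 L/h

8.847 L/h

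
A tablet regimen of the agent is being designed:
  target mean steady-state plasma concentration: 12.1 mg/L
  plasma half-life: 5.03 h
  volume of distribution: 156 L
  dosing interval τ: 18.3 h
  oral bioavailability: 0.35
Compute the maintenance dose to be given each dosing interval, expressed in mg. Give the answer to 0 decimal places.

13600 mg

k = ln2 / t½ = 0.693147 / 5.03 = 0.1378 h⁻¹
CL = k × Vd = 0.1378 × 156 = 21.50 L/h
At steady state, F × (Dose/τ) = Css × CL.
Dose = Css × CL × τ / F = 12.1 × 21.50 × 18.3 / 0.35 = 13600 mg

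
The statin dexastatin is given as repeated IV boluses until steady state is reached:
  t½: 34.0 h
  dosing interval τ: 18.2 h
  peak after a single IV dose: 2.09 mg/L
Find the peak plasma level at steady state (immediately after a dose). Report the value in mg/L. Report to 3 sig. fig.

k = ln2 / t½ = 0.693147 / 34.0 = 0.02039 h⁻¹
e^(−kτ) = e^(−0.02039 × 18.2) = 0.6900
Accumulation ratio R = 1 / (1 − e^(−kτ)) = 1 / (1 − 0.6900) = 3.226
Steady-state peak = C₀ × R = 2.09 × 3.226 = 6.742 mg/L

6.74 mg/L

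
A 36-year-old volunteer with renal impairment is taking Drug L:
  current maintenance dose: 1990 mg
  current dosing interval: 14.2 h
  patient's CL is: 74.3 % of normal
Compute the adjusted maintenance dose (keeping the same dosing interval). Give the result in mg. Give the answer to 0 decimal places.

1479 mg

To keep the same average steady-state level, dosing rate must scale with clearance.
CL ratio = 74.3 / 100 = 0.7430
New dose (same interval) = 1990 × 0.7430 = 1479 mg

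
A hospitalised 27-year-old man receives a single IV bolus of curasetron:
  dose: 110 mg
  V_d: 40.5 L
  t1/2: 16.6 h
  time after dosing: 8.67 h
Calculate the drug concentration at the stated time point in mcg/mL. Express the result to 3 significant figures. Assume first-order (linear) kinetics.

C₀ = Dose / Vd = 110.0 / 40.5 = 2.716 mg/L
k = ln2 / t½ = 0.693147 / 16.6 = 0.04176 h⁻¹
C = C₀ · e^(−k·t) = 2.716 × e^(−0.04176 × 8.67)
  = 2.716 × 0.6962 = 1.891 mg/L
(1.891 mg/L = 1.891 mcg/mL)

1.89 mcg/mL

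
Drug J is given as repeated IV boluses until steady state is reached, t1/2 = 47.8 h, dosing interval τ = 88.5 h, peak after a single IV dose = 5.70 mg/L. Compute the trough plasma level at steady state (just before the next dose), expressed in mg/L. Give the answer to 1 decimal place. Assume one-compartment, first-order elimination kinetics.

k = ln2 / t½ = 0.693147 / 47.8 = 0.01450 h⁻¹
e^(−kτ) = e^(−0.01450 × 88.5) = 0.2771
Accumulation ratio R = 1 / (1 − e^(−kτ)) = 1 / (1 − 0.2771) = 1.383
Steady-state trough = C₀ × R × e^(−kτ) = 5.70 × 1.383 × 0.2771 = 2.184 mg/L

2.2 mg/L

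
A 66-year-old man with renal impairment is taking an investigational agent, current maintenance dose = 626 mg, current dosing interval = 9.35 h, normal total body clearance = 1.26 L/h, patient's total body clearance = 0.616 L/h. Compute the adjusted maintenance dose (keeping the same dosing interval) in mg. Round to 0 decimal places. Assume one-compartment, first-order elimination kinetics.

To keep the same average steady-state level, dosing rate must scale with clearance.
CL ratio = 0.616 / 1.26 = 0.4889
New dose (same interval) = 626 × 0.4889 = 306.1 mg

306 mg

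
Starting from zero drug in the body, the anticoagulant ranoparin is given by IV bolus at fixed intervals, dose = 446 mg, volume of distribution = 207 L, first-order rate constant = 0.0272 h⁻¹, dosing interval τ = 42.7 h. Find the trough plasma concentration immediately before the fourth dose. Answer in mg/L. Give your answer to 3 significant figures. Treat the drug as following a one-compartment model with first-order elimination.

C₀ per dose = Dose / Vd = 446 / 207 = 2.155 mg/L
Fraction remaining after one interval: r = e^(−kτ) = e^(−0.02720 × 42.7) = 0.3130
Before dose 4, 3 doses have been given (aged 1τ, 2τ, 3τ).
C_trough = C₀ × (r + r² + … + r^3) = C₀ × r(1−r^3)/(1−r)
        = 2.155 × 0.3130 × (1 − 0.03066) / (1 − 0.3130) = 0.9517 mg/L

0.952 mg/L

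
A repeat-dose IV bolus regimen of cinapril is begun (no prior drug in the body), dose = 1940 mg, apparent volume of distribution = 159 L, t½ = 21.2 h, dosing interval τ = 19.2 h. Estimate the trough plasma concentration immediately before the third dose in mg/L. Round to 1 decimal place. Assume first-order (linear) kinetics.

10.0 mg/L

C₀ per dose = Dose / Vd = 1940 / 159 = 12.20 mg/L
k = ln2 / t½ = 0.693147 / 21.2 = 0.03270 h⁻¹
Fraction remaining after one interval: r = e^(−kτ) = e^(−0.03270 × 19.2) = 0.5337
Before dose 3, 2 doses have been given (aged 1τ, 2τ).
C_trough = C₀ × (r + r²) = 12.20 × (0.5337 + 0.2848) = 9.986 mg/L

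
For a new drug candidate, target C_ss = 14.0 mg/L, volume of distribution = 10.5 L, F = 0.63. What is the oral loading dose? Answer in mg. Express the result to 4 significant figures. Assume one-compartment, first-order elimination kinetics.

233.3 mg

LD = Css × Vd / F = 14.0 × 10.5 / 0.63 = 233.3 mg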